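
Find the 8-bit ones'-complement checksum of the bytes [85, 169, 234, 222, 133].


Sum = 843 mod 256 = 75
Complement = 180

180


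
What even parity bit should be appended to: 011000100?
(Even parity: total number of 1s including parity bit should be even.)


Number of 1s in data: 3
Parity bit: 1

1


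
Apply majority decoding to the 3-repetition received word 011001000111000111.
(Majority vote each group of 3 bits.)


Groups: 011, 001, 000, 111, 000, 111
Majority votes: 100101

100101


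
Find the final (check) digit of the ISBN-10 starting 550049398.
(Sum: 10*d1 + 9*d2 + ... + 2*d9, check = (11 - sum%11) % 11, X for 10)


Weighted sum: 219
219 mod 11 = 10

Check digit: 1


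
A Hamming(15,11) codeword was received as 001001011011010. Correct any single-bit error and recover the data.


Syndrome = 13: error at position 13

Data: 10101011110 (corrected bit 13)


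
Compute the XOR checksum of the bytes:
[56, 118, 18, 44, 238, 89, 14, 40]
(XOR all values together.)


XOR chain: 56 ^ 118 ^ 18 ^ 44 ^ 238 ^ 89 ^ 14 ^ 40 = 225

225


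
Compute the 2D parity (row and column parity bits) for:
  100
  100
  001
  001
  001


Row parities: 11111
Column parities: 001

Row P: 11111, Col P: 001, Corner: 1


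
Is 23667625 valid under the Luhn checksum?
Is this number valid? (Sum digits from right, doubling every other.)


Luhn sum = 36
36 mod 10 = 6

Invalid (Luhn sum mod 10 = 6)


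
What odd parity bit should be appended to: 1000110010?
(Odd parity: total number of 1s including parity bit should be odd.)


Number of 1s in data: 4
Parity bit: 1

1


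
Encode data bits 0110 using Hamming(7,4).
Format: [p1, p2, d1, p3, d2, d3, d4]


Parity bits: p1=1, p2=1, p3=0

1100110


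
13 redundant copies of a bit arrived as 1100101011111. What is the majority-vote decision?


Ones: 9 out of 13
Threshold: 7

1 (9/13 voted 1)


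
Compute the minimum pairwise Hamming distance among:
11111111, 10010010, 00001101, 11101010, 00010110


Comparing all pairs, minimum distance: 2
Can detect 1 errors, correct 0 errors

2


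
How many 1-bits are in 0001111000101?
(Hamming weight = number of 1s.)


Counting 1s in 0001111000101

6


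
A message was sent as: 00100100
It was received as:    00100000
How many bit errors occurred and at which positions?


XOR: 00000100

1 error(s) at position(s): 5


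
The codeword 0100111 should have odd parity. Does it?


Number of 1s: 4

No, parity error (4 ones)


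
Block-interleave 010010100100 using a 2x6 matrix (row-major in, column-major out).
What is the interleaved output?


Matrix:
  010010
  100100
Read columns: 011000011000

011000011000


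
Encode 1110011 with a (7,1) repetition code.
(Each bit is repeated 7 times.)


Each bit -> 7 copies

1111111111111111111110000000000000011111111111111


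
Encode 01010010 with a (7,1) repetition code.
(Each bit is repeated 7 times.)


Each bit -> 7 copies

00000001111111000000011111110000000000000011111110000000


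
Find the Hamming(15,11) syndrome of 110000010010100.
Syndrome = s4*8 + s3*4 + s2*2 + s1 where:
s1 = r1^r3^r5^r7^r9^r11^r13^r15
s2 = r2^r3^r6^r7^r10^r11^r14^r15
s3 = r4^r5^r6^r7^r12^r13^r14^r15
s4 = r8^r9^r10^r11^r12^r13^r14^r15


s1=1, s2=0, s3=1, s4=1

Syndrome = 13 (error at position 13)


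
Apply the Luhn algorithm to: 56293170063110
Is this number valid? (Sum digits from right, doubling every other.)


Luhn sum = 47
47 mod 10 = 7

Invalid (Luhn sum mod 10 = 7)


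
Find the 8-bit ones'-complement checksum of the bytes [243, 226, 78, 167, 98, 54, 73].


Sum = 939 mod 256 = 171
Complement = 84

84


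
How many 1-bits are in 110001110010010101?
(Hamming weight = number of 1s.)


Counting 1s in 110001110010010101

9


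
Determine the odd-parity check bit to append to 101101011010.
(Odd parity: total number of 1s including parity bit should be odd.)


Number of 1s in data: 7
Parity bit: 0

0


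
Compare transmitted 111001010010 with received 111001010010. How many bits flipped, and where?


XOR: 000000000000

0 errors (received matches sent)


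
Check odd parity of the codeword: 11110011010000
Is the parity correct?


Number of 1s: 7

Yes, parity is correct (7 ones)


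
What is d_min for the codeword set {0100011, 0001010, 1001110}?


Comparing all pairs, minimum distance: 2
Can detect 1 errors, correct 0 errors

2


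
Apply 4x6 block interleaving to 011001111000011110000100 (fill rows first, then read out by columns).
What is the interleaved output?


Matrix:
  011001
  111000
  011110
  000100
Read columns: 010011101110001100101000

010011101110001100101000


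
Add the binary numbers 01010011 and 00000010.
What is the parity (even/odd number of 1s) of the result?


01010011 = 83
00000010 = 2
Sum = 85 = 1010101
1s count = 4

even parity (4 ones in 1010101)


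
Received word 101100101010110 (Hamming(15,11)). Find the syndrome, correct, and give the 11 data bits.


Syndrome = 0: no error detected

Data: 10011010110 (no errors)


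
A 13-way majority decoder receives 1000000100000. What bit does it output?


Ones: 2 out of 13
Threshold: 7

0 (2/13 voted 1)


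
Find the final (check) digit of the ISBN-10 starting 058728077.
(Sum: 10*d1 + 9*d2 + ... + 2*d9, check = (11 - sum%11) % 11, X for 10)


Weighted sum: 245
245 mod 11 = 3

Check digit: 8


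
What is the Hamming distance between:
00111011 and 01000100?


XOR: 01111111
Count of 1s: 7

7


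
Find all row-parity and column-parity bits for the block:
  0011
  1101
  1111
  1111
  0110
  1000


Row parities: 010001
Column parities: 0000

Row P: 010001, Col P: 0000, Corner: 0


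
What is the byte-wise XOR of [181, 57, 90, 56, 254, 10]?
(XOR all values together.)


XOR chain: 181 ^ 57 ^ 90 ^ 56 ^ 254 ^ 10 = 26

26


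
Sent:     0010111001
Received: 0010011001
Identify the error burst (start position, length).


XOR: 0000100000

Burst at position 4, length 1


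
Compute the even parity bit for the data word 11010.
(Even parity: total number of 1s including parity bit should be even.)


Number of 1s in data: 3
Parity bit: 1

1


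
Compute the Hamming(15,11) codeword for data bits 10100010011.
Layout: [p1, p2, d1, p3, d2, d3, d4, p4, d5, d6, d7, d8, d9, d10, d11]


Parity bits: p1=1, p2=1, p3=1, p4=1

111101010010011


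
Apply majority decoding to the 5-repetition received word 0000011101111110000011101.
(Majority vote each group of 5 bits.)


Groups: 00000, 11101, 11111, 00000, 11101
Majority votes: 01101

01101


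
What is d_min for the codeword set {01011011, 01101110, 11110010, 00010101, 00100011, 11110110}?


Comparing all pairs, minimum distance: 1
Can detect 0 errors, correct 0 errors

1


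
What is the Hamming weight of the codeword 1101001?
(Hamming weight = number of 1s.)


Counting 1s in 1101001

4


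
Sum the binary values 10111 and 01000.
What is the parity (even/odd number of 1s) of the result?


10111 = 23
01000 = 8
Sum = 31 = 11111
1s count = 5

odd parity (5 ones in 11111)


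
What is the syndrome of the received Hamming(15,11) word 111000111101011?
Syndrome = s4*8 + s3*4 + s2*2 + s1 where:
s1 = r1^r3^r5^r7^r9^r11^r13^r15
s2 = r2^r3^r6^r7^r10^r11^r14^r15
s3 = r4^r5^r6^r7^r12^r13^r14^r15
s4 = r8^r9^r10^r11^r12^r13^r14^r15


s1=1, s2=0, s3=0, s4=0

Syndrome = 1 (error at position 1)


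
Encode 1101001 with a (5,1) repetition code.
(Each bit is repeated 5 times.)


Each bit -> 5 copies

11111111110000011111000000000011111


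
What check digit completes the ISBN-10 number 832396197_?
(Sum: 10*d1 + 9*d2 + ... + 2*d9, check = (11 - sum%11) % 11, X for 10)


Weighted sum: 273
273 mod 11 = 9

Check digit: 2


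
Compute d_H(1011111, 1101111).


XOR: 0110000
Count of 1s: 2

2


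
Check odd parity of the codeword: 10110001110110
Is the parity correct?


Number of 1s: 8

No, parity error (8 ones)


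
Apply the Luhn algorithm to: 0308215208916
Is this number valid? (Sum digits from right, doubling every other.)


Luhn sum = 50
50 mod 10 = 0

Valid (Luhn sum mod 10 = 0)


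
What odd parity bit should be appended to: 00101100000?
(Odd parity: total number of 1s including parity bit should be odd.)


Number of 1s in data: 3
Parity bit: 0

0


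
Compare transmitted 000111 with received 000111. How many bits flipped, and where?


XOR: 000000

0 errors (received matches sent)


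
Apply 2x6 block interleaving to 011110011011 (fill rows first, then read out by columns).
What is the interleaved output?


Matrix:
  011110
  011011
Read columns: 001111101101

001111101101


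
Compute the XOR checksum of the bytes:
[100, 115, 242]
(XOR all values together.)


XOR chain: 100 ^ 115 ^ 242 = 229

229


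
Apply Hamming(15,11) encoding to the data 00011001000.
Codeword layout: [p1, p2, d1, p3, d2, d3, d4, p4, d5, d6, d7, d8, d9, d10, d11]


Parity bits: p1=0, p2=1, p3=0, p4=0

010000101001000


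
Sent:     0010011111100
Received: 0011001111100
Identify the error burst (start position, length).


XOR: 0001010000000

Burst at position 3, length 3


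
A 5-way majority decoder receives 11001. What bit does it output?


Ones: 3 out of 5
Threshold: 3

1 (3/5 voted 1)


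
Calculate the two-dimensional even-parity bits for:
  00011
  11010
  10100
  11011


Row parities: 0100
Column parities: 10110

Row P: 0100, Col P: 10110, Corner: 1


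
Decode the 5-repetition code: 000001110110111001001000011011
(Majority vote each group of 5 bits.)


Groups: 00000, 11101, 10111, 00100, 10000, 11011
Majority votes: 011001

011001


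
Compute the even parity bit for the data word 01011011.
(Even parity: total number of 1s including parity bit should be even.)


Number of 1s in data: 5
Parity bit: 1

1


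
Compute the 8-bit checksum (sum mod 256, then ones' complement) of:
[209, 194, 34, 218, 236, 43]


Sum = 934 mod 256 = 166
Complement = 89

89


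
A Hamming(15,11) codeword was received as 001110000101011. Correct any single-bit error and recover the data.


Syndrome = 5: error at position 5

Data: 10000101011 (corrected bit 5)


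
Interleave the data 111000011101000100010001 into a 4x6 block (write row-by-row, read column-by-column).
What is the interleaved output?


Matrix:
  111000
  011101
  000100
  010001
Read columns: 100011011100011000000101

100011011100011000000101


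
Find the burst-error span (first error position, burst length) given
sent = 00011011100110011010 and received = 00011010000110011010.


XOR: 00000001100000000000

Burst at position 7, length 2


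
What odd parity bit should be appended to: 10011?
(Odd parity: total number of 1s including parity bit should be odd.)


Number of 1s in data: 3
Parity bit: 0

0


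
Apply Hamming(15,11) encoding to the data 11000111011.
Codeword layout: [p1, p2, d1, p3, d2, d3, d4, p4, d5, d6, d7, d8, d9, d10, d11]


Parity bits: p1=0, p2=1, p3=0, p4=1

011010010111011


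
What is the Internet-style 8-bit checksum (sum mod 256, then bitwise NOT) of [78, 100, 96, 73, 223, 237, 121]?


Sum = 928 mod 256 = 160
Complement = 95

95


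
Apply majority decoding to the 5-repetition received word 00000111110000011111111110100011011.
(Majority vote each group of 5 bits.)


Groups: 00000, 11111, 00000, 11111, 11111, 01000, 11011
Majority votes: 0101101

0101101


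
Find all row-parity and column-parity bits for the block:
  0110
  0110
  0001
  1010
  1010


Row parities: 00100
Column parities: 0001

Row P: 00100, Col P: 0001, Corner: 1


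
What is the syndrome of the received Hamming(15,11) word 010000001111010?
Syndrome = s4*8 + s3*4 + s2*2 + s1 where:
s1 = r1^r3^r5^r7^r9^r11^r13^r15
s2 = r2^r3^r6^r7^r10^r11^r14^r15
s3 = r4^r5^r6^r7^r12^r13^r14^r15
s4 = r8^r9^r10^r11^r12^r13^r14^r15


s1=0, s2=0, s3=0, s4=1

Syndrome = 8 (error at position 8)


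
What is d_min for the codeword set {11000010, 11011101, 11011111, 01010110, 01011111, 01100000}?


Comparing all pairs, minimum distance: 1
Can detect 0 errors, correct 0 errors

1


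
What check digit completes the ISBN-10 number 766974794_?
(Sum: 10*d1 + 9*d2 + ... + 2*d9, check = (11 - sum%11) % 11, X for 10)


Weighted sum: 360
360 mod 11 = 8

Check digit: 3


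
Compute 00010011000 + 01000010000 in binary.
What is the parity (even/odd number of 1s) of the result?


00010011000 = 152
01000010000 = 528
Sum = 680 = 1010101000
1s count = 4

even parity (4 ones in 1010101000)


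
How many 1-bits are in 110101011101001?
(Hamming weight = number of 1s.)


Counting 1s in 110101011101001

9


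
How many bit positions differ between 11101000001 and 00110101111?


XOR: 11011101110
Count of 1s: 8

8


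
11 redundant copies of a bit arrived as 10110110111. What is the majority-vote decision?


Ones: 8 out of 11
Threshold: 6

1 (8/11 voted 1)


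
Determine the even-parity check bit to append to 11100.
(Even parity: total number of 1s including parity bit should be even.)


Number of 1s in data: 3
Parity bit: 1

1


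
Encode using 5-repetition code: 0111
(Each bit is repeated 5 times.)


Each bit -> 5 copies

00000111111111111111


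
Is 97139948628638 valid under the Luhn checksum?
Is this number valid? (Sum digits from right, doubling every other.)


Luhn sum = 87
87 mod 10 = 7

Invalid (Luhn sum mod 10 = 7)


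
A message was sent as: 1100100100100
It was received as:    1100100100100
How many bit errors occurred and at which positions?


XOR: 0000000000000

0 errors (received matches sent)


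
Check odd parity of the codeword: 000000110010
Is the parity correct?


Number of 1s: 3

Yes, parity is correct (3 ones)


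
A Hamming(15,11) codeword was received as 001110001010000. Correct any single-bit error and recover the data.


Syndrome = 0: no error detected

Data: 11001010000 (no errors)


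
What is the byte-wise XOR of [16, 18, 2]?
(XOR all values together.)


XOR chain: 16 ^ 18 ^ 2 = 0

0


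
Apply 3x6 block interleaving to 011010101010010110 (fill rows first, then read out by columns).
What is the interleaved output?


Matrix:
  011010
  101010
  010110
Read columns: 010101110001111000

010101110001111000


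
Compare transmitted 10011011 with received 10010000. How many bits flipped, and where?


XOR: 00001011

3 error(s) at position(s): 4, 6, 7


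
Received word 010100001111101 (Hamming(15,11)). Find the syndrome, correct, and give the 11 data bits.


Syndrome = 0: no error detected

Data: 00001111101 (no errors)


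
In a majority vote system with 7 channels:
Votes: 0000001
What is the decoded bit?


Ones: 1 out of 7
Threshold: 4

0 (1/7 voted 1)


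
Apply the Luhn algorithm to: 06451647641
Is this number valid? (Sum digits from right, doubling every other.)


Luhn sum = 36
36 mod 10 = 6

Invalid (Luhn sum mod 10 = 6)


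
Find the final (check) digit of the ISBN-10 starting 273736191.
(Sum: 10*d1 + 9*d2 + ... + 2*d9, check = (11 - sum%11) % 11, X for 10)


Weighted sum: 237
237 mod 11 = 6

Check digit: 5


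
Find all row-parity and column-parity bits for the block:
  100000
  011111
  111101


Row parities: 111
Column parities: 000010

Row P: 111, Col P: 000010, Corner: 1


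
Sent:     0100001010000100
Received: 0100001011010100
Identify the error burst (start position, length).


XOR: 0000000001010000

Burst at position 9, length 3


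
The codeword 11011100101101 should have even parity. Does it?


Number of 1s: 9

No, parity error (9 ones)


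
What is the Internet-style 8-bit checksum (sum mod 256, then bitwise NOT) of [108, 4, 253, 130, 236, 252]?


Sum = 983 mod 256 = 215
Complement = 40

40


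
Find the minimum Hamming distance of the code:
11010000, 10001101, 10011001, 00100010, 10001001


Comparing all pairs, minimum distance: 1
Can detect 0 errors, correct 0 errors

1


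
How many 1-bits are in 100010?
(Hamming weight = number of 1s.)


Counting 1s in 100010

2


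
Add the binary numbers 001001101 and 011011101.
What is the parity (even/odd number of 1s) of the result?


001001101 = 77
011011101 = 221
Sum = 298 = 100101010
1s count = 4

even parity (4 ones in 100101010)


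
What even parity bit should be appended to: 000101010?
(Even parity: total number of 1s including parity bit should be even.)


Number of 1s in data: 3
Parity bit: 1

1


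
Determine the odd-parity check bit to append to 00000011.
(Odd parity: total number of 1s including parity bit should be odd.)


Number of 1s in data: 2
Parity bit: 1

1


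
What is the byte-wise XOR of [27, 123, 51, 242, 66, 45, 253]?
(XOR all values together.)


XOR chain: 27 ^ 123 ^ 51 ^ 242 ^ 66 ^ 45 ^ 253 = 51

51


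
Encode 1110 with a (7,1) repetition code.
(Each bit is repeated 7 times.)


Each bit -> 7 copies

1111111111111111111110000000


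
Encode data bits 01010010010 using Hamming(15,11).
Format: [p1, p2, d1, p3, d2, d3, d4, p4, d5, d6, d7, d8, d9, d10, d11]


Parity bits: p1=1, p2=1, p3=1, p4=0

110110100010010


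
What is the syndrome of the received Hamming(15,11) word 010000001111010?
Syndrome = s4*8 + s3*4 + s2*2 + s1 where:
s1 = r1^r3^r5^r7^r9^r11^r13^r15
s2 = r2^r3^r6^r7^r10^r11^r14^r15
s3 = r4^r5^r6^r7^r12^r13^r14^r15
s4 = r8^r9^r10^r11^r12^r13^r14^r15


s1=0, s2=0, s3=0, s4=1

Syndrome = 8 (error at position 8)


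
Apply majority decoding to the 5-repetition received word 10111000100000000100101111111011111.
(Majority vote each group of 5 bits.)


Groups: 10111, 00010, 00000, 00100, 10111, 11110, 11111
Majority votes: 1000111

1000111


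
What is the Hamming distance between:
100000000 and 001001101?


XOR: 101001101
Count of 1s: 5

5


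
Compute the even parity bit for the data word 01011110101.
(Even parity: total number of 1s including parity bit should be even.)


Number of 1s in data: 7
Parity bit: 1

1


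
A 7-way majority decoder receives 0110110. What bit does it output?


Ones: 4 out of 7
Threshold: 4

1 (4/7 voted 1)


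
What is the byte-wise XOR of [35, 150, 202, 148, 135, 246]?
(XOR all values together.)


XOR chain: 35 ^ 150 ^ 202 ^ 148 ^ 135 ^ 246 = 154

154


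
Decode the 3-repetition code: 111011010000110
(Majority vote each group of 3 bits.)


Groups: 111, 011, 010, 000, 110
Majority votes: 11001

11001


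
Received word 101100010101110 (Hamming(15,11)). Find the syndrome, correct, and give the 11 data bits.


Syndrome = 11: error at position 11

Data: 10000111110 (corrected bit 11)


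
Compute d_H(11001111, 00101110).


XOR: 11100001
Count of 1s: 4

4


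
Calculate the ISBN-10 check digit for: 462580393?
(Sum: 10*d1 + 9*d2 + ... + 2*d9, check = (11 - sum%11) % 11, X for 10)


Weighted sum: 238
238 mod 11 = 7

Check digit: 4


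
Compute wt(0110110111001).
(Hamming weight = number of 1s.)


Counting 1s in 0110110111001

8


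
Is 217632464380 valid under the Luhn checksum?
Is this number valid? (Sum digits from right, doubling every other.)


Luhn sum = 56
56 mod 10 = 6

Invalid (Luhn sum mod 10 = 6)


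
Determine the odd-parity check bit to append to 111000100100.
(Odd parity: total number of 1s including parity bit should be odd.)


Number of 1s in data: 5
Parity bit: 0

0


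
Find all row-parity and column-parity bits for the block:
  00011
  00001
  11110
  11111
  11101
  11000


Row parities: 010100
Column parities: 00110

Row P: 010100, Col P: 00110, Corner: 0


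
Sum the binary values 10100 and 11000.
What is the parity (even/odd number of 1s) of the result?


10100 = 20
11000 = 24
Sum = 44 = 101100
1s count = 3

odd parity (3 ones in 101100)


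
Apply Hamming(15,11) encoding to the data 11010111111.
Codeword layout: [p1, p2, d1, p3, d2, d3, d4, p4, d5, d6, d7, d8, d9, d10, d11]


Parity bits: p1=0, p2=0, p3=0, p4=0

001010100111111


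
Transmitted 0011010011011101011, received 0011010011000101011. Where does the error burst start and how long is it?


XOR: 0000000000011000000

Burst at position 11, length 2


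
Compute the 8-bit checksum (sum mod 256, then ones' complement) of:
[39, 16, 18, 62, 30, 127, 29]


Sum = 321 mod 256 = 65
Complement = 190

190


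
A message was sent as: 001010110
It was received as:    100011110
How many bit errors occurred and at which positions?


XOR: 101001000

3 error(s) at position(s): 0, 2, 5


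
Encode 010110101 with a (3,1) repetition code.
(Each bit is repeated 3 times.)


Each bit -> 3 copies

000111000111111000111000111


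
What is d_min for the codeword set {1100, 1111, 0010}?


Comparing all pairs, minimum distance: 2
Can detect 1 errors, correct 0 errors

2


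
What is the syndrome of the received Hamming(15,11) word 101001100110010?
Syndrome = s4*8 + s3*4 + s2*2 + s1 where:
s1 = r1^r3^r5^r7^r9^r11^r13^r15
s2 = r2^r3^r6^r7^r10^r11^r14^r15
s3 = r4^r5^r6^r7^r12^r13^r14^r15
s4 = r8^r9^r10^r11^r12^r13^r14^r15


s1=0, s2=0, s3=1, s4=1

Syndrome = 12 (error at position 12)


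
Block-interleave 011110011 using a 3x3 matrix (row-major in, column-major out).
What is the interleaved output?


Matrix:
  011
  110
  011
Read columns: 010111101

010111101


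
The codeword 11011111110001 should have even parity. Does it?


Number of 1s: 10

Yes, parity is correct (10 ones)


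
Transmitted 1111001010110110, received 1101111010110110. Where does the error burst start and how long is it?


XOR: 0010110000000000

Burst at position 2, length 4


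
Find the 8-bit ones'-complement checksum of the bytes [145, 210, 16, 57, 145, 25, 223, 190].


Sum = 1011 mod 256 = 243
Complement = 12

12


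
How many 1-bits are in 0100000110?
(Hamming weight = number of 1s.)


Counting 1s in 0100000110

3


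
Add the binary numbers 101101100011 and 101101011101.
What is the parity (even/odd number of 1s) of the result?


101101100011 = 2915
101101011101 = 2909
Sum = 5824 = 1011011000000
1s count = 5

odd parity (5 ones in 1011011000000)


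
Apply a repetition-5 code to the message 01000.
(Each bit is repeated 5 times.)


Each bit -> 5 copies

0000011111000000000000000


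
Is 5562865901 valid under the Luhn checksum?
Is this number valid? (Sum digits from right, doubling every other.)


Luhn sum = 35
35 mod 10 = 5

Invalid (Luhn sum mod 10 = 5)


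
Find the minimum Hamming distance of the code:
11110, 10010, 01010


Comparing all pairs, minimum distance: 2
Can detect 1 errors, correct 0 errors

2


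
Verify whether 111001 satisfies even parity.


Number of 1s: 4

Yes, parity is correct (4 ones)


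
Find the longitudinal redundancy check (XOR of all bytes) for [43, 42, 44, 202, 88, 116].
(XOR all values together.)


XOR chain: 43 ^ 42 ^ 44 ^ 202 ^ 88 ^ 116 = 203

203


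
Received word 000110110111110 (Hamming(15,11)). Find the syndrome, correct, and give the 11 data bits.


Syndrome = 0: no error detected

Data: 01010111110 (no errors)


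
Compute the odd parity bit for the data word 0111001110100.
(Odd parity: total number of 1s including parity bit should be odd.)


Number of 1s in data: 7
Parity bit: 0

0


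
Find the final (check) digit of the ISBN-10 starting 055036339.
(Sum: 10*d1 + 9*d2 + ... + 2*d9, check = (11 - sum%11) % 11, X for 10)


Weighted sum: 172
172 mod 11 = 7

Check digit: 4


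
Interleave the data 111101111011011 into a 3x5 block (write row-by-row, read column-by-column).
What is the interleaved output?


Matrix:
  11110
  11110
  11011
Read columns: 111111110111001

111111110111001


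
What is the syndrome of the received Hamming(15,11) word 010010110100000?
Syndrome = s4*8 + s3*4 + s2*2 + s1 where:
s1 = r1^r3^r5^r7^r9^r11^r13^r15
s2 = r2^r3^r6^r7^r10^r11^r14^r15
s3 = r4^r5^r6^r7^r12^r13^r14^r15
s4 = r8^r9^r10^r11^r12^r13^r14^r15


s1=0, s2=1, s3=0, s4=0

Syndrome = 2 (error at position 2)


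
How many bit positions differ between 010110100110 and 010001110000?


XOR: 000111010110
Count of 1s: 6

6


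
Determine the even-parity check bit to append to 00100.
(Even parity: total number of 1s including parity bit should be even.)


Number of 1s in data: 1
Parity bit: 1

1


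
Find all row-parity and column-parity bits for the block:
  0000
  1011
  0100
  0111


Row parities: 0111
Column parities: 1000

Row P: 0111, Col P: 1000, Corner: 1


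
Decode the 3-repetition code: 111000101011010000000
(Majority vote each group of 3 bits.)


Groups: 111, 000, 101, 011, 010, 000, 000
Majority votes: 1011000

1011000


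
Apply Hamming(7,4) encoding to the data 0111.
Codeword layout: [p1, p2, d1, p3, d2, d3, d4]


Parity bits: p1=0, p2=0, p3=1

0001111


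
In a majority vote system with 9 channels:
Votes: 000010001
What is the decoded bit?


Ones: 2 out of 9
Threshold: 5

0 (2/9 voted 1)


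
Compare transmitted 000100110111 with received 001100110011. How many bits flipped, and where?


XOR: 001000000100

2 error(s) at position(s): 2, 9


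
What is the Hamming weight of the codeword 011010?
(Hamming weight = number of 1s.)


Counting 1s in 011010

3


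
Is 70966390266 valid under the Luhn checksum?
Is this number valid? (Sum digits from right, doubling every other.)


Luhn sum = 51
51 mod 10 = 1

Invalid (Luhn sum mod 10 = 1)


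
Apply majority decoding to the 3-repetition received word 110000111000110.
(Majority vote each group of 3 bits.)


Groups: 110, 000, 111, 000, 110
Majority votes: 10101

10101


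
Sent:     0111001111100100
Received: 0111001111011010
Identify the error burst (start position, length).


XOR: 0000000000111110

Burst at position 10, length 5


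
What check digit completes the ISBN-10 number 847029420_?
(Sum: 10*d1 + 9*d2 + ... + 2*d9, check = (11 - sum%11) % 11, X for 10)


Weighted sum: 251
251 mod 11 = 9

Check digit: 2


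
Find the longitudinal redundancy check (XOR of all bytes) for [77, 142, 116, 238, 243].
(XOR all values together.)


XOR chain: 77 ^ 142 ^ 116 ^ 238 ^ 243 = 170

170


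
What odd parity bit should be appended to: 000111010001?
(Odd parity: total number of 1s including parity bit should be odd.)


Number of 1s in data: 5
Parity bit: 0

0


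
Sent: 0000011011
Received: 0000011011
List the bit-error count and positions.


XOR: 0000000000

0 errors (received matches sent)


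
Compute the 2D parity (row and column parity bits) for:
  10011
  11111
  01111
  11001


Row parities: 1101
Column parities: 11010

Row P: 1101, Col P: 11010, Corner: 1


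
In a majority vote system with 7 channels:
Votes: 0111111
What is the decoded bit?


Ones: 6 out of 7
Threshold: 4

1 (6/7 voted 1)


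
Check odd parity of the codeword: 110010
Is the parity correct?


Number of 1s: 3

Yes, parity is correct (3 ones)


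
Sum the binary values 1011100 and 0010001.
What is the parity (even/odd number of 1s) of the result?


1011100 = 92
0010001 = 17
Sum = 109 = 1101101
1s count = 5

odd parity (5 ones in 1101101)


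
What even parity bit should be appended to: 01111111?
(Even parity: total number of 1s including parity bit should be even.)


Number of 1s in data: 7
Parity bit: 1

1


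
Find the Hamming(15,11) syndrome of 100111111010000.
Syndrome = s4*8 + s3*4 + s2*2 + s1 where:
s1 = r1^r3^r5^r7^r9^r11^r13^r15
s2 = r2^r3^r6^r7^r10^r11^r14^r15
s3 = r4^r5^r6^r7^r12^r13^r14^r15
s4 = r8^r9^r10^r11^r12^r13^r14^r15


s1=1, s2=1, s3=0, s4=1

Syndrome = 11 (error at position 11)


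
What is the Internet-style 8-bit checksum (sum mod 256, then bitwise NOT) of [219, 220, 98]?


Sum = 537 mod 256 = 25
Complement = 230

230


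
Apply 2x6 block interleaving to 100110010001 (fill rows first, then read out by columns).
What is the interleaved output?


Matrix:
  100110
  010001
Read columns: 100100101001

100100101001


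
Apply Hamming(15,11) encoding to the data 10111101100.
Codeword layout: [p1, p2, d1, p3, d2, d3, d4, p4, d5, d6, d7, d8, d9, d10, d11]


Parity bits: p1=0, p2=0, p3=0, p4=0

001001101101100


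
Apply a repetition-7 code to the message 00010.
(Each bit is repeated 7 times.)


Each bit -> 7 copies

00000000000000000000011111110000000


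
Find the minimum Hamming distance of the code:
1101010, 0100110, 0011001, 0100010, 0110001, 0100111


Comparing all pairs, minimum distance: 1
Can detect 0 errors, correct 0 errors

1


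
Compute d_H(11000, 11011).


XOR: 00011
Count of 1s: 2

2


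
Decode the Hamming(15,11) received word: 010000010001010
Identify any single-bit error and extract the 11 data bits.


Syndrome = 8: error at position 8

Data: 00000001010 (corrected bit 8)


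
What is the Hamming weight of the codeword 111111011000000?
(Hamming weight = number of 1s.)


Counting 1s in 111111011000000

8


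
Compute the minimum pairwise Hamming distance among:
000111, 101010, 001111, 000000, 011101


Comparing all pairs, minimum distance: 1
Can detect 0 errors, correct 0 errors

1


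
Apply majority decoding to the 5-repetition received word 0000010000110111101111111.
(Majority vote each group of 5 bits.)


Groups: 00000, 10000, 11011, 11011, 11111
Majority votes: 00111

00111


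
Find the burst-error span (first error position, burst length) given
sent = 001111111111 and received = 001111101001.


XOR: 000000010110

Burst at position 7, length 4


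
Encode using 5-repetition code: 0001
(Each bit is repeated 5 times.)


Each bit -> 5 copies

00000000000000011111


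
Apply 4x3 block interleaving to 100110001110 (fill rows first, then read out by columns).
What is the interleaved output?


Matrix:
  100
  110
  001
  110
Read columns: 110101010010

110101010010


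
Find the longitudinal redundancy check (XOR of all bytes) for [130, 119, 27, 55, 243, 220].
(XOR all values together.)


XOR chain: 130 ^ 119 ^ 27 ^ 55 ^ 243 ^ 220 = 246

246


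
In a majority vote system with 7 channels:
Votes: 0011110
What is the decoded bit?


Ones: 4 out of 7
Threshold: 4

1 (4/7 voted 1)


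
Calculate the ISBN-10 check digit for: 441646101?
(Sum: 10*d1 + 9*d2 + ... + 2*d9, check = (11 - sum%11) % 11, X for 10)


Weighted sum: 186
186 mod 11 = 10

Check digit: 1


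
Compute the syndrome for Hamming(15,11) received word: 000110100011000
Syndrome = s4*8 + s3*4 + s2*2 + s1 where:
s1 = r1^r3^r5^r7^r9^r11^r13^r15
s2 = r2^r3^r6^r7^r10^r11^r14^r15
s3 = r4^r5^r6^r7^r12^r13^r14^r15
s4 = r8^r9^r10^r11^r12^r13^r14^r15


s1=1, s2=0, s3=0, s4=0

Syndrome = 1 (error at position 1)


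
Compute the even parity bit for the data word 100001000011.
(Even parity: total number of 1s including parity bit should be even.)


Number of 1s in data: 4
Parity bit: 0

0


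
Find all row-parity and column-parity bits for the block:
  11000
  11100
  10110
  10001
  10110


Row parities: 01101
Column parities: 10101

Row P: 01101, Col P: 10101, Corner: 1


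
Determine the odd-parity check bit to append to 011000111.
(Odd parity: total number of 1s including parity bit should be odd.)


Number of 1s in data: 5
Parity bit: 0

0


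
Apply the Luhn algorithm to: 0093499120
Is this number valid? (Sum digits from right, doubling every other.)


Luhn sum = 43
43 mod 10 = 3

Invalid (Luhn sum mod 10 = 3)


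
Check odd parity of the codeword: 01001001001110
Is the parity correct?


Number of 1s: 6

No, parity error (6 ones)


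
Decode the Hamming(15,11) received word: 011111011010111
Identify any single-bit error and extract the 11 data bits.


Syndrome = 0: no error detected

Data: 11101010111 (no errors)


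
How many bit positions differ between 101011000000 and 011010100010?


XOR: 110001100010
Count of 1s: 5

5


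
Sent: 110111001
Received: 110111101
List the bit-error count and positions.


XOR: 000000100

1 error(s) at position(s): 6


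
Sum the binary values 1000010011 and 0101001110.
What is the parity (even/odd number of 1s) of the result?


1000010011 = 531
0101001110 = 334
Sum = 865 = 1101100001
1s count = 5

odd parity (5 ones in 1101100001)


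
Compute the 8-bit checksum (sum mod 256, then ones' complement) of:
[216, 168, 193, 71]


Sum = 648 mod 256 = 136
Complement = 119

119


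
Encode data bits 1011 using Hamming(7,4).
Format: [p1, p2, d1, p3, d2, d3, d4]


Parity bits: p1=0, p2=1, p3=0

0110011


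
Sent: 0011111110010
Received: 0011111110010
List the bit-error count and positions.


XOR: 0000000000000

0 errors (received matches sent)


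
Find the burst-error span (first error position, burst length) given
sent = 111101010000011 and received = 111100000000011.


XOR: 000001010000000

Burst at position 5, length 3


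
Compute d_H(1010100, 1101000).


XOR: 0111100
Count of 1s: 4

4


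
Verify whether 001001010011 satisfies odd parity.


Number of 1s: 5

Yes, parity is correct (5 ones)


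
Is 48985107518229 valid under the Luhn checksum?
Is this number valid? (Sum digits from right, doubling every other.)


Luhn sum = 66
66 mod 10 = 6

Invalid (Luhn sum mod 10 = 6)


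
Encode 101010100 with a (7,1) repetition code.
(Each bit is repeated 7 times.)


Each bit -> 7 copies

111111100000001111111000000011111110000000111111100000000000000


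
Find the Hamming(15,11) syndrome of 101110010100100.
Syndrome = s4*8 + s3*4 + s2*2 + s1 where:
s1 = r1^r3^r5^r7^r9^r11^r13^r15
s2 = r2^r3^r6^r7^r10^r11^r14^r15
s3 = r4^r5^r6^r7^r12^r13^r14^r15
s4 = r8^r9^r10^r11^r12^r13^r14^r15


s1=0, s2=0, s3=1, s4=1

Syndrome = 12 (error at position 12)


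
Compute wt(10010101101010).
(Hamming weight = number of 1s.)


Counting 1s in 10010101101010

7


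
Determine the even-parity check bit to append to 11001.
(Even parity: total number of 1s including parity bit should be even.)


Number of 1s in data: 3
Parity bit: 1

1


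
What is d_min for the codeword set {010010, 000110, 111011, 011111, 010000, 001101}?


Comparing all pairs, minimum distance: 1
Can detect 0 errors, correct 0 errors

1


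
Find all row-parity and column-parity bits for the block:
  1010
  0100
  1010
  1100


Row parities: 0100
Column parities: 1000

Row P: 0100, Col P: 1000, Corner: 1


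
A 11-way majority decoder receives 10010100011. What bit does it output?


Ones: 5 out of 11
Threshold: 6

0 (5/11 voted 1)


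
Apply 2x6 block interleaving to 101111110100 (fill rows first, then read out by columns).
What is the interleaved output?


Matrix:
  101111
  110100
Read columns: 110110111010

110110111010


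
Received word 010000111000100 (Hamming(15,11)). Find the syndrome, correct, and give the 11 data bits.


Syndrome = 9: error at position 9

Data: 00010000100 (corrected bit 9)


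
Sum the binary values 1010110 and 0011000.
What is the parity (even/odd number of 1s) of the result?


1010110 = 86
0011000 = 24
Sum = 110 = 1101110
1s count = 5

odd parity (5 ones in 1101110)


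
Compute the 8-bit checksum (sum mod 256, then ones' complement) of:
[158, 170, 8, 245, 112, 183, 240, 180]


Sum = 1296 mod 256 = 16
Complement = 239

239


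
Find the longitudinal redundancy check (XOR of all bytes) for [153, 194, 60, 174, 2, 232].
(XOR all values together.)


XOR chain: 153 ^ 194 ^ 60 ^ 174 ^ 2 ^ 232 = 35

35


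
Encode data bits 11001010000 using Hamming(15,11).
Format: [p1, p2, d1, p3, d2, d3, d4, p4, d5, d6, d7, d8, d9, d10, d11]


Parity bits: p1=0, p2=0, p3=1, p4=0

001110001010000


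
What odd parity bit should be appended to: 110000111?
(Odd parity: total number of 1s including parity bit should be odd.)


Number of 1s in data: 5
Parity bit: 0

0


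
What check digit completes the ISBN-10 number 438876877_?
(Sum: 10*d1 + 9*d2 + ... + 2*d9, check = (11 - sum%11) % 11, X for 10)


Weighted sum: 326
326 mod 11 = 7

Check digit: 4


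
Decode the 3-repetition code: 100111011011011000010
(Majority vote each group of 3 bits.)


Groups: 100, 111, 011, 011, 011, 000, 010
Majority votes: 0111100

0111100


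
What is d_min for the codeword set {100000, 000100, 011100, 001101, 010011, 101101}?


Comparing all pairs, minimum distance: 1
Can detect 0 errors, correct 0 errors

1


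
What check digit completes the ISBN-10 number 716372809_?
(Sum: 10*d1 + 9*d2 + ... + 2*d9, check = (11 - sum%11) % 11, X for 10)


Weighted sum: 250
250 mod 11 = 8

Check digit: 3


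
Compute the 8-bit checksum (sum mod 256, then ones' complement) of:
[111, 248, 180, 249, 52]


Sum = 840 mod 256 = 72
Complement = 183

183


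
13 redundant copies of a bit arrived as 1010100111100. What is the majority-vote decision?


Ones: 7 out of 13
Threshold: 7

1 (7/13 voted 1)


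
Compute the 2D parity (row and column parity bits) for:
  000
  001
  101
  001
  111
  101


Row parities: 010110
Column parities: 111

Row P: 010110, Col P: 111, Corner: 1


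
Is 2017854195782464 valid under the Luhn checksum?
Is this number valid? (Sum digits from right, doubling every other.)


Luhn sum = 76
76 mod 10 = 6

Invalid (Luhn sum mod 10 = 6)


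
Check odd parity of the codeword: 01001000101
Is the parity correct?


Number of 1s: 4

No, parity error (4 ones)


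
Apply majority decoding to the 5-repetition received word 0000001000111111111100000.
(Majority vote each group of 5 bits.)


Groups: 00000, 01000, 11111, 11111, 00000
Majority votes: 00110

00110


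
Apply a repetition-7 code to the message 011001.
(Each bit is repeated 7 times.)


Each bit -> 7 copies

000000011111111111111000000000000001111111


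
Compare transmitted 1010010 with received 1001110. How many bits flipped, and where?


XOR: 0011100

3 error(s) at position(s): 2, 3, 4


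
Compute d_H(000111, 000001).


XOR: 000110
Count of 1s: 2

2


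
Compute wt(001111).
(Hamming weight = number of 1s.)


Counting 1s in 001111

4


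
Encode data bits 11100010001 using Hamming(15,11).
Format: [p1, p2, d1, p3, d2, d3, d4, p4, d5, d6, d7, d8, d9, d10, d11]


Parity bits: p1=0, p2=0, p3=1, p4=0

001111000010001


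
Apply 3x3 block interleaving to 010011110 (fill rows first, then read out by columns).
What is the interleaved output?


Matrix:
  010
  011
  110
Read columns: 001111010

001111010


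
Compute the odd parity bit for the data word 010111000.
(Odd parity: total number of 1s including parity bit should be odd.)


Number of 1s in data: 4
Parity bit: 1

1


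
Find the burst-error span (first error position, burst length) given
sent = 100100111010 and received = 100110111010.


XOR: 000010000000

Burst at position 4, length 1


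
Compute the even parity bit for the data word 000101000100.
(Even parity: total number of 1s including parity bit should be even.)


Number of 1s in data: 3
Parity bit: 1

1


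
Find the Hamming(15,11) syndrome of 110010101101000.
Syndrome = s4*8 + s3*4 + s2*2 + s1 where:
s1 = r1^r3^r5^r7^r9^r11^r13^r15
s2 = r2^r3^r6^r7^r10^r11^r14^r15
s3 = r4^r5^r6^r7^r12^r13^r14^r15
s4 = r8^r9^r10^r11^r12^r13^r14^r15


s1=0, s2=1, s3=1, s4=1

Syndrome = 14 (error at position 14)


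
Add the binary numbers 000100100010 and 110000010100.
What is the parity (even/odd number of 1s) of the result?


000100100010 = 290
110000010100 = 3092
Sum = 3382 = 110100110110
1s count = 7

odd parity (7 ones in 110100110110)


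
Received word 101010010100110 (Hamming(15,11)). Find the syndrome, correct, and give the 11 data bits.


Syndrome = 6: error at position 6

Data: 11100100110 (corrected bit 6)
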